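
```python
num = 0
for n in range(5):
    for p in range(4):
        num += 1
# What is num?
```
Trace:
  num=0
  num=1, n=0, p=0
  num=2, n=0, p=1
  num=3, n=0, p=2
  num=4, n=0, p=3
  num=5, n=1, p=0
  num=6, n=1, p=1
  num=7, n=1, p=2
  num=8, n=1, p=3
  num=9, n=2, p=0
  num=10, n=2, p=1
  num=11, n=2, p=2
  num=12, n=2, p=3
  num=13, n=3, p=0
  num=14, n=3, p=1
  num=15, n=3, p=2
  num=16, n=3, p=3
  num=17, n=4, p=0
  num=18, n=4, p=1
  num=19, n=4, p=2
  num=20, n=4, p=3

Final answer: 20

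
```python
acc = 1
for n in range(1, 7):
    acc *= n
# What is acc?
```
Trace:
  acc=1
  acc=1, n=1
  acc=2, n=2
  acc=6, n=3
  acc=24, n=4
  acc=120, n=5
  acc=720, n=6

Final answer: 720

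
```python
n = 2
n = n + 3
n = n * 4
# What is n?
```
Trace:
  n=2
  n=5
  n=20

Final answer: 20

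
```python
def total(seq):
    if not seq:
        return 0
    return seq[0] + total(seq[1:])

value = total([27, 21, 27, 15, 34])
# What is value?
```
Call trace:
total(seq=[27, 21, 27, 15, 34])
  total(seq=[21, 27, 15, 34])
    total(seq=[27, 15, 34])
      total(seq=[15, 34])
        total(seq=[34])
          total(seq=[])
          -> return 0
        -> return 34
      -> return 49
    -> return 76
  -> return 97
-> return 124

Final answer: 124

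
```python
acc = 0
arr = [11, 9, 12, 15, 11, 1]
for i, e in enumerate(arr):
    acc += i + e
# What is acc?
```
Trace:
  acc=0
  acc=11, i=0, e=11
  acc=21, i=1, e=9
  acc=35, i=2, e=12
  acc=53, i=3, e=15
  acc=68, i=4, e=11
  acc=74, i=5, e=1

Final answer: 74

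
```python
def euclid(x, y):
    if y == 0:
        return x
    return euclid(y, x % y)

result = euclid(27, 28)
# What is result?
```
Call trace:
euclid(x=27, y=28)
  euclid(x=28, y=27)
    euclid(x=27, y=1)
      euclid(x=1, y=0)
      -> return 1
    -> return 1
  -> return 1
-> return 1

Final answer: 1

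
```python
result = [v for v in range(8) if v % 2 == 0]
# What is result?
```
Trace:
  v=0
  v=1
  v=2
  v=3
  v=4
  v=5
  v=6
  v=7
  result=[0, 2, 4, 6]

Final answer: [0, 2, 4, 6]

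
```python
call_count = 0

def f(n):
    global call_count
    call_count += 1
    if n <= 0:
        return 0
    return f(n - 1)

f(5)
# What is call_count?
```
Call trace:
f(n=5)
  f(n=4)
    f(n=3)
      f(n=2)
        f(n=1)
          f(n=0)
          -> return 0
        -> return 0
      -> return 0
    -> return 0
  -> return 0
-> return 0

call_count is incremented once per call. f is entered once for each n = 5, 4, 3, 2, 1, 0 (the n <= 0 call returns without recursing), i.e. 5 + 1 calls.
call_count = 6

Final answer: 6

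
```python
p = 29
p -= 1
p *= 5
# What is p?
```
Trace:
  p=29
  p=28
  p=140

Final answer: 140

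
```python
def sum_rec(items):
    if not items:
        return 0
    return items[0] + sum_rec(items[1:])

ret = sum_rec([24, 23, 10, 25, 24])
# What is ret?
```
Call trace:
sum_rec(items=[24, 23, 10, 25, 24])
  sum_rec(items=[23, 10, 25, 24])
    sum_rec(items=[10, 25, 24])
      sum_rec(items=[25, 24])
        sum_rec(items=[24])
          sum_rec(items=[])
          -> return 0
        -> return 24
      -> return 49
    -> return 59
  -> return 82
-> return 106

Final answer: 106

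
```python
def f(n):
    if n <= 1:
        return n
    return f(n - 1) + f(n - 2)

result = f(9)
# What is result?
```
Call trace (a repeated sub-call is expanded the first time; later identical calls just restate its return value):
f(n=9)
  f(n=8)
    f(n=7)
      f(n=6)
        f(n=5)
          f(n=4)
            f(n=3)
              f(n=2)
                f(n=1)
                -> return 1
                f(n=0)
                -> return 0
              -> return 1
              f(n=1)
              -> return 1
            -> return 2
            f(n=2) -> return 1  (same call as traced above)
          -> return 3
          f(n=3) -> return 2  (same call as traced above)
        -> return 5
        f(n=4) -> return 3  (same call as traced above)
      -> return 8
      f(n=5) -> return 5  (same call as traced above)
    -> return 13
    f(n=6) -> return 8  (same call as traced above)
  -> return 21
  f(n=7) -> return 13  (same call as traced above)
-> return 34

Final answer: 34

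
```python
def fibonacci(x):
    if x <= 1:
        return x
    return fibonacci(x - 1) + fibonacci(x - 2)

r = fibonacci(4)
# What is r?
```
Call trace (a repeated sub-call is expanded the first time; later identical calls just restate its return value):
fibonacci(x=4)
  fibonacci(x=3)
    fibonacci(x=2)
      fibonacci(x=1)
      -> return 1
      fibonacci(x=0)
      -> return 0
    -> return 1
    fibonacci(x=1)
    -> return 1
  -> return 2
  fibonacci(x=2) -> return 1  (same call as traced above)
-> return 3

Final answer: 3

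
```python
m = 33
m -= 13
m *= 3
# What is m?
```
Trace:
  m=33
  m=20
  m=60

Final answer: 60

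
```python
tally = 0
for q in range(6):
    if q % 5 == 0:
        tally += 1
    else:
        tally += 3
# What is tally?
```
Trace:
  tally=0
  tally=1, q=0
  tally=4, q=1
  tally=7, q=2
  tally=10, q=3
  tally=13, q=4
  tally=14, q=5

Final answer: 14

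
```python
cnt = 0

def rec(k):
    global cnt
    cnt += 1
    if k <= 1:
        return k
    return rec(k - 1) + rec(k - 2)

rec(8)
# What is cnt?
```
Call trace (a repeated sub-call is expanded the first time; later identical calls just restate its return value):
rec(k=8)
  rec(k=7)
    rec(k=6)
      rec(k=5)
        rec(k=4)
          rec(k=3)
            rec(k=2)
              rec(k=1)
              -> return 1
              rec(k=0)
              -> return 0
            -> return 1
            rec(k=1)
            -> return 1
          -> return 2
          rec(k=2) -> return 1  (same call as traced above)
        -> return 3
        rec(k=3) -> return 2  (same call as traced above)
      -> return 5
      rec(k=4) -> return 3  (same call as traced above)
    -> return 8
    rec(k=5) -> return 5  (same call as traced above)
  -> return 13
  rec(k=6) -> return 8  (same call as traced above)
-> return 21

cnt is incremented once per call, so count the calls in each subtree. Let C(k) = number of calls made by rec(k).
C(0) = C(1) = 1 (base case, no recursion); C(k) = 1 + C(k - 1) + C(k - 2) otherwise.
C(2) = 1 + C(1) + C(0) = 1 + 1 + 1 = 3
C(3) = 1 + C(2) + C(1) = 1 + 3 + 1 = 5
C(4) = 1 + C(3) + C(2) = 1 + 5 + 3 = 9
C(5) = 1 + C(4) + C(3) = 1 + 9 + 5 = 15
C(6) = 1 + C(5) + C(4) = 1 + 15 + 9 = 25
C(7) = 1 + C(6) + C(5) = 1 + 25 + 15 = 41
C(8) = 1 + C(7) + C(6) = 1 + 41 + 25 = 67
cnt = C(8) = 67

Final answer: 67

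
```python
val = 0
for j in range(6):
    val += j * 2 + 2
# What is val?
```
Trace:
  val=0
  val=2, j=0
  val=6, j=1
  val=12, j=2
  val=20, j=3
  val=30, j=4
  val=42, j=5

Final answer: 42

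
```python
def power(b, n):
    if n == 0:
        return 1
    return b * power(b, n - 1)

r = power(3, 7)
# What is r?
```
Call trace:
power(b=3, n=7)
  power(b=3, n=6)
    power(b=3, n=5)
      power(b=3, n=4)
        power(b=3, n=3)
          power(b=3, n=2)
            power(b=3, n=1)
              power(b=3, n=0)
              -> return 1
            -> return 3
          -> return 9
        -> return 27
      -> return 81
    -> return 243
  -> return 729
-> return 2187

Final answer: 2187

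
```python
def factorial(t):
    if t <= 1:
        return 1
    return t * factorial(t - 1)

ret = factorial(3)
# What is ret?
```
Call trace:
factorial(t=3)
  factorial(t=2)
    factorial(t=1)
    -> return 1
  -> return 2
-> return 6

Final answer: 6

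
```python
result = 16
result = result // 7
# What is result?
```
Trace:
  result=16
  result=2

Final answer: 2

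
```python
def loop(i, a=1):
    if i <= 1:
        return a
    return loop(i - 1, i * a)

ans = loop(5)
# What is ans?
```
Call trace:
loop(i=5, a=1)
  loop(i=4, a=5)
    loop(i=3, a=20)
      loop(i=2, a=60)
        loop(i=1, a=120)
        -> return 120
      -> return 120
    -> return 120
  -> return 120
-> return 120

Final answer: 120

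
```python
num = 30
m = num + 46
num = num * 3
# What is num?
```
Trace:
  num=30
  num=30, m=76
  num=90, m=76

Final answer: 90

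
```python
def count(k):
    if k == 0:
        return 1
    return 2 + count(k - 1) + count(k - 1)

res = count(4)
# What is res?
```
Call trace (a repeated sub-call is expanded the first time; later identical calls just restate its return value):
count(k=4)
  count(k=3)
    count(k=2)
      count(k=1)
        count(k=0)
        -> return 1
        count(k=0)
        -> return 1
      -> return 4
      count(k=1) -> return 4  (same call as traced above)
    -> return 10
    count(k=2) -> return 10  (same call as traced above)
  -> return 22
  count(k=3) -> return 22  (same call as traced above)
-> return 46

Final answer: 46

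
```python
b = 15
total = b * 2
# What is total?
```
Trace:
  b=15
  b=15, total=30

Final answer: 30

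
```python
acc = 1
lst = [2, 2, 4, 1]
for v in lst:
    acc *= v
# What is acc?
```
Trace:
  acc=1
  acc=2, v=2
  acc=4, v=2
  acc=16, v=4
  acc=16, v=1

Final answer: 16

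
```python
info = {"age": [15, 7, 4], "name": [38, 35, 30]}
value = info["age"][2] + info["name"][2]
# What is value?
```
Trace:
  info={'age': [15, 7, 4], 'name': [38, 35, 30]}
  info={'age': [15, 7, 4], 'name': [38, 35, 30]}, value=34

Final answer: 34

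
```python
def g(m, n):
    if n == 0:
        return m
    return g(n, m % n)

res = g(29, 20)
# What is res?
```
Call trace:
g(m=29, n=20)
  g(m=20, n=9)
    g(m=9, n=2)
      g(m=2, n=1)
        g(m=1, n=0)
        -> return 1
      -> return 1
    -> return 1
  -> return 1
-> return 1

Final answer: 1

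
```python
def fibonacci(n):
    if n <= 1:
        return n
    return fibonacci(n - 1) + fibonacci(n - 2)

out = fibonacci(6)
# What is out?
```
Call trace (a repeated sub-call is expanded the first time; later identical calls just restate its return value):
fibonacci(n=6)
  fibonacci(n=5)
    fibonacci(n=4)
      fibonacci(n=3)
        fibonacci(n=2)
          fibonacci(n=1)
          -> return 1
          fibonacci(n=0)
          -> return 0
        -> return 1
        fibonacci(n=1)
        -> return 1
      -> return 2
      fibonacci(n=2) -> return 1  (same call as traced above)
    -> return 3
    fibonacci(n=3) -> return 2  (same call as traced above)
  -> return 5
  fibonacci(n=4) -> return 3  (same call as traced above)
-> return 8

Final answer: 8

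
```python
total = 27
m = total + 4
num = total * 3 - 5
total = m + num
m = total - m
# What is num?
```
Trace:
  total=27
  total=27, m=31
  total=27, m=31, num=76
  total=107, m=31, num=76
  total=107, m=76, num=76

Final answer: 76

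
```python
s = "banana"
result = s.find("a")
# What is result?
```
Trace:
  s='banana'
  s='banana', result=1

Final answer: 1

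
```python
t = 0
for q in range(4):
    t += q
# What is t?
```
Trace:
  t=0
  t=0, q=0
  t=1, q=1
  t=3, q=2
  t=6, q=3

Final answer: 6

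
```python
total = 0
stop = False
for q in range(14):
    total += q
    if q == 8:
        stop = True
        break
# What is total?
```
Trace:
  total=0
  total=0, stop=False
  total=0, stop=False, q=0
  total=1, stop=False, q=1
  total=3, stop=False, q=2
  total=6, stop=False, q=3
  total=10, stop=False, q=4
  total=15, stop=False, q=5
  total=21, stop=False, q=6
  total=28, stop=False, q=7
  total=36, stop=True, q=8

Final answer: 36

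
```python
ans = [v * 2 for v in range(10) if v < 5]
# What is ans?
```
Trace:
  v=0
  v=1
  v=2
  v=3
  v=4
  v=5
  v=6
  v=7
  v=8
  v=9
  ans=[0, 2, 4, 6, 8]

Final answer: [0, 2, 4, 6, 8]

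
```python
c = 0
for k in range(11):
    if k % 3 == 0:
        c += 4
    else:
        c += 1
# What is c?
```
Trace:
  c=0
  c=4, k=0
  c=5, k=1
  c=6, k=2
  c=10, k=3
  c=11, k=4
  c=12, k=5
  c=16, k=6
  c=17, k=7
  c=18, k=8
  c=22, k=9
  c=23, k=10

Final answer: 23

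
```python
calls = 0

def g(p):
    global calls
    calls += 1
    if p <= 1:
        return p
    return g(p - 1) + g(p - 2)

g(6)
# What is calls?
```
Call trace (a repeated sub-call is expanded the first time; later identical calls just restate its return value):
g(p=6)
  g(p=5)
    g(p=4)
      g(p=3)
        g(p=2)
          g(p=1)
          -> return 1
          g(p=0)
          -> return 0
        -> return 1
        g(p=1)
        -> return 1
      -> return 2
      g(p=2) -> return 1  (same call as traced above)
    -> return 3
    g(p=3) -> return 2  (same call as traced above)
  -> return 5
  g(p=4) -> return 3  (same call as traced above)
-> return 8

calls is incremented once per call, so count the calls in each subtree. Let C(p) = number of calls made by g(p).
C(0) = C(1) = 1 (base case, no recursion); C(p) = 1 + C(p - 1) + C(p - 2) otherwise.
C(2) = 1 + C(1) + C(0) = 1 + 1 + 1 = 3
C(3) = 1 + C(2) + C(1) = 1 + 3 + 1 = 5
C(4) = 1 + C(3) + C(2) = 1 + 5 + 3 = 9
C(5) = 1 + C(4) + C(3) = 1 + 9 + 5 = 15
C(6) = 1 + C(5) + C(4) = 1 + 15 + 9 = 25
calls = C(6) = 25

Final answer: 25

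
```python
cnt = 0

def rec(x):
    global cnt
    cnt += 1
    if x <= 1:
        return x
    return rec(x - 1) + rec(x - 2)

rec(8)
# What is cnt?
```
Call trace (a repeated sub-call is expanded the first time; later identical calls just restate its return value):
rec(x=8)
  rec(x=7)
    rec(x=6)
      rec(x=5)
        rec(x=4)
          rec(x=3)
            rec(x=2)
              rec(x=1)
              -> return 1
              rec(x=0)
              -> return 0
            -> return 1
            rec(x=1)
            -> return 1
          -> return 2
          rec(x=2) -> return 1  (same call as traced above)
        -> return 3
        rec(x=3) -> return 2  (same call as traced above)
      -> return 5
      rec(x=4) -> return 3  (same call as traced above)
    -> return 8
    rec(x=5) -> return 5  (same call as traced above)
  -> return 13
  rec(x=6) -> return 8  (same call as traced above)
-> return 21

cnt is incremented once per call, so count the calls in each subtree. Let C(x) = number of calls made by rec(x).
C(0) = C(1) = 1 (base case, no recursion); C(x) = 1 + C(x - 1) + C(x - 2) otherwise.
C(2) = 1 + C(1) + C(0) = 1 + 1 + 1 = 3
C(3) = 1 + C(2) + C(1) = 1 + 3 + 1 = 5
C(4) = 1 + C(3) + C(2) = 1 + 5 + 3 = 9
C(5) = 1 + C(4) + C(3) = 1 + 9 + 5 = 15
C(6) = 1 + C(5) + C(4) = 1 + 15 + 9 = 25
C(7) = 1 + C(6) + C(5) = 1 + 25 + 15 = 41
C(8) = 1 + C(7) + C(6) = 1 + 41 + 25 = 67
cnt = C(8) = 67

Final answer: 67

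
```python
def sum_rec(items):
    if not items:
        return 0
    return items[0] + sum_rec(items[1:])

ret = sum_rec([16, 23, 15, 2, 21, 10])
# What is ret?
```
Call trace:
sum_rec(items=[16, 23, 15, 2, 21, 10])
  sum_rec(items=[23, 15, 2, 21, 10])
    sum_rec(items=[15, 2, 21, 10])
      sum_rec(items=[2, 21, 10])
        sum_rec(items=[21, 10])
          sum_rec(items=[10])
            sum_rec(items=[])
            -> return 0
          -> return 10
        -> return 31
      -> return 33
    -> return 48
  -> return 71
-> return 87

Final answer: 87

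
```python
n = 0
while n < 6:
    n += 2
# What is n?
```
Trace:
  n=0
  n=2
  n=4
  n=6

Final answer: 6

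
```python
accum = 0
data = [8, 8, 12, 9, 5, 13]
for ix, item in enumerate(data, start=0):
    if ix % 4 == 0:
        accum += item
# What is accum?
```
Trace:
  accum=0
  accum=8, ix=0, item=8
  accum=8, ix=1, item=8
  accum=8, ix=2, item=12
  accum=8, ix=3, item=9
  accum=13, ix=4, item=5
  accum=13, ix=5, item=13

Final answer: 13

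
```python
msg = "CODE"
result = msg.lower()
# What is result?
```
Trace:
  msg='CODE'
  msg='CODE', result='code'

Final answer: 'code'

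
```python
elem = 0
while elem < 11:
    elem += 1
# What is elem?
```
Trace:
  elem=0
  elem=1
  elem=2
  elem=3
  elem=4
  elem=5
  elem=6
  elem=7
  elem=8
  elem=9
  elem=10
  elem=11

Final answer: 11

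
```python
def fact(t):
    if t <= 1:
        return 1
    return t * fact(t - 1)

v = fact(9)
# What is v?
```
Call trace:
fact(t=9)
  fact(t=8)
    fact(t=7)
      fact(t=6)
        fact(t=5)
          fact(t=4)
            fact(t=3)
              fact(t=2)
                fact(t=1)
                -> return 1
              -> return 2
            -> return 6
          -> return 24
        -> return 120
      -> return 720
    -> return 5040
  -> return 40320
-> return 362880

Final answer: 362880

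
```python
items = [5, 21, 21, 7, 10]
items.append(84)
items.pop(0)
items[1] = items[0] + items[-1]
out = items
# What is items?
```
Trace:
  items=[5, 21, 21, 7, 10]
  items=[5, 21, 21, 7, 10, 84]
  items=[21, 21, 7, 10, 84]
  items=[21, 105, 7, 10, 84]
  items=[21, 105, 7, 10, 84], out=[21, 105, 7, 10, 84]

Final answer: [21, 105, 7, 10, 84]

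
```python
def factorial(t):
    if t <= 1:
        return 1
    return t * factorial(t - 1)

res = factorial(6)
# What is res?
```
Call trace:
factorial(t=6)
  factorial(t=5)
    factorial(t=4)
      factorial(t=3)
        factorial(t=2)
          factorial(t=1)
          -> return 1
        -> return 2
      -> return 6
    -> return 24
  -> return 120
-> return 720

Final answer: 720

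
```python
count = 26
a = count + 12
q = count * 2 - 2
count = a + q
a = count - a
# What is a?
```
Trace:
  count=26
  count=26, a=38
  count=26, a=38, q=50
  count=88, a=38, q=50
  count=88, a=50, q=50

Final answer: 50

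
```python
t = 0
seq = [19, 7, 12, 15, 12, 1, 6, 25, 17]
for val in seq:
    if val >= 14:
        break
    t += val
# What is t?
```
Trace:
  t=0
  t=0, val=19

Final answer: 0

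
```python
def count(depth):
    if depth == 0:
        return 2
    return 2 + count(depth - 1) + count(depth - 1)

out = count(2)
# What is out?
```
Call trace (a repeated sub-call is expanded the first time; later identical calls just restate its return value):
count(depth=2)
  count(depth=1)
    count(depth=0)
    -> return 2
    count(depth=0)
    -> return 2
  -> return 6
  count(depth=1) -> return 6  (same call as traced above)
-> return 14

Final answer: 14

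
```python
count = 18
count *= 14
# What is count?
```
Trace:
  count=18
  count=252

Final answer: 252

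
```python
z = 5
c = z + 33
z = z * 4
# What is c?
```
Trace:
  z=5
  z=5, c=38
  z=20, c=38

Final answer: 38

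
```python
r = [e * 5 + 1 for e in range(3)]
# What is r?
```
Trace:
  e=0
  e=1
  e=2
  r=[1, 6, 11]

Final answer: [1, 6, 11]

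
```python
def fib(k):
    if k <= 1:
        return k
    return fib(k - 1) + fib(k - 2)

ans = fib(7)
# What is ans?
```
Call trace (a repeated sub-call is expanded the first time; later identical calls just restate its return value):
fib(k=7)
  fib(k=6)
    fib(k=5)
      fib(k=4)
        fib(k=3)
          fib(k=2)
            fib(k=1)
            -> return 1
            fib(k=0)
            -> return 0
          -> return 1
          fib(k=1)
          -> return 1
        -> return 2
        fib(k=2) -> return 1  (same call as traced above)
      -> return 3
      fib(k=3) -> return 2  (same call as traced above)
    -> return 5
    fib(k=4) -> return 3  (same call as traced above)
  -> return 8
  fib(k=5) -> return 5  (same call as traced above)
-> return 13

Final answer: 13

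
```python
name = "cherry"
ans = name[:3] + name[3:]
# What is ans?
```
Trace:
  name='cherry'
  name='cherry', ans='cherry'

Final answer: 'cherry'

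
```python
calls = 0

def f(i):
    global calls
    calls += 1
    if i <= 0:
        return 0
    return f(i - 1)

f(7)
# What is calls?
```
Call trace:
f(i=7)
  f(i=6)
    f(i=5)
      f(i=4)
        f(i=3)
          f(i=2)
            f(i=1)
              f(i=0)
              -> return 0
            -> return 0
          -> return 0
        -> return 0
      -> return 0
    -> return 0
  -> return 0
-> return 0

calls is incremented once per call. f is entered once for each i = 7, 6, 5, 4, 3, 2, 1, 0 (the i <= 0 call returns without recursing), i.e. 7 + 1 calls.
calls = 8

Final answer: 8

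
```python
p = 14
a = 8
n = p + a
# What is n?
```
Trace:
  p=14
  p=14, a=8
  p=14, a=8, n=22

Final answer: 22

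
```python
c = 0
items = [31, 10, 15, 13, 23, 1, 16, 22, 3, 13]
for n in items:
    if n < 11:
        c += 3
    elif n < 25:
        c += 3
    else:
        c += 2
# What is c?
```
Trace:
  c=0
  c=2, n=31
  c=5, n=10
  c=8, n=15
  c=11, n=13
  c=14, n=23
  c=17, n=1
  c=20, n=16
  c=23, n=22
  c=26, n=3
  c=29, n=13

Final answer: 29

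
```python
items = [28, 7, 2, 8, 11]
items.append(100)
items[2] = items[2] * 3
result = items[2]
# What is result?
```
Trace:
  items=[28, 7, 2, 8, 11]
  items=[28, 7, 2, 8, 11, 100]
  items=[28, 7, 6, 8, 11, 100]
  items=[28, 7, 6, 8, 11, 100], result=6

Final answer: 6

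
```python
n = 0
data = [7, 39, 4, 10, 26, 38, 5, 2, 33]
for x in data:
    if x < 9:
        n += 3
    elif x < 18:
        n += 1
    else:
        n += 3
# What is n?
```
Trace:
  n=0
  n=3, x=7
  n=6, x=39
  n=9, x=4
  n=10, x=10
  n=13, x=26
  n=16, x=38
  n=19, x=5
  n=22, x=2
  n=25, x=33

Final answer: 25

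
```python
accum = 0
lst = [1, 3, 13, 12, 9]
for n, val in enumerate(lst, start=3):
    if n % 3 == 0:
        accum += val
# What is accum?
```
Trace:
  accum=0
  accum=1, n=3, val=1
  accum=1, n=4, val=3
  accum=1, n=5, val=13
  accum=13, n=6, val=12
  accum=13, n=7, val=9

Final answer: 13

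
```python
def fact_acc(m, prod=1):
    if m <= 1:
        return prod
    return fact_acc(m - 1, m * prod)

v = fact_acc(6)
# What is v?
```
Call trace:
fact_acc(m=6, prod=1)
  fact_acc(m=5, prod=6)
    fact_acc(m=4, prod=30)
      fact_acc(m=3, prod=120)
        fact_acc(m=2, prod=360)
          fact_acc(m=1, prod=720)
          -> return 720
        -> return 720
      -> return 720
    -> return 720
  -> return 720
-> return 720

Final answer: 720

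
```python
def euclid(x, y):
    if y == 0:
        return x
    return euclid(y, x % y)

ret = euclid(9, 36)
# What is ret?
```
Call trace:
euclid(x=9, y=36)
  euclid(x=36, y=9)
    euclid(x=9, y=0)
    -> return 9
  -> return 9
-> return 9

Final answer: 9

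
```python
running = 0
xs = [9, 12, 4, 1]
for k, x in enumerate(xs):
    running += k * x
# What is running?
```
Trace:
  running=0
  running=0, k=0, x=9
  running=12, k=1, x=12
  running=20, k=2, x=4
  running=23, k=3, x=1

Final answer: 23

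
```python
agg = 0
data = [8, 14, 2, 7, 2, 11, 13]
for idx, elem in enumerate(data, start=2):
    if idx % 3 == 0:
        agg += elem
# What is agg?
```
Trace:
  agg=0
  agg=0, idx=2, elem=8
  agg=14, idx=3, elem=14
  agg=14, idx=4, elem=2
  agg=14, idx=5, elem=7
  agg=16, idx=6, elem=2
  agg=16, idx=7, elem=11
  agg=16, idx=8, elem=13

Final answer: 16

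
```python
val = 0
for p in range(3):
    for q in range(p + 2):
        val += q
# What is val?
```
Trace:
  val=0
  val=0, p=0, q=0
  val=1, p=0, q=1
  val=1, p=1, q=0
  val=2, p=1, q=1
  val=4, p=1, q=2
  val=4, p=2, q=0
  val=5, p=2, q=1
  val=7, p=2, q=2
  val=10, p=2, q=3

Final answer: 10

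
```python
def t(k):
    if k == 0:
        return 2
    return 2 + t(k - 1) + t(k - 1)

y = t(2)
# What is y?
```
Call trace (a repeated sub-call is expanded the first time; later identical calls just restate its return value):
t(k=2)
  t(k=1)
    t(k=0)
    -> return 2
    t(k=0)
    -> return 2
  -> return 6
  t(k=1) -> return 6  (same call as traced above)
-> return 14

Final answer: 14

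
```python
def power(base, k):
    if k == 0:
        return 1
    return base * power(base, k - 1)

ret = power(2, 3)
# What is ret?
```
Call trace:
power(base=2, k=3)
  power(base=2, k=2)
    power(base=2, k=1)
      power(base=2, k=0)
      -> return 1
    -> return 2
  -> return 4
-> return 8

Final answer: 8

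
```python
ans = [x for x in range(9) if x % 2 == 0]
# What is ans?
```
Trace:
  x=0
  x=1
  x=2
  x=3
  x=4
  x=5
  x=6
  x=7
  x=8
  ans=[0, 2, 4, 6, 8]

Final answer: [0, 2, 4, 6, 8]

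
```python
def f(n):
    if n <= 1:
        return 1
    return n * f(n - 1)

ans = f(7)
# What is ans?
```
Call trace:
f(n=7)
  f(n=6)
    f(n=5)
      f(n=4)
        f(n=3)
          f(n=2)
            f(n=1)
            -> return 1
          -> return 2
        -> return 6
      -> return 24
    -> return 120
  -> return 720
-> return 5040

Final answer: 5040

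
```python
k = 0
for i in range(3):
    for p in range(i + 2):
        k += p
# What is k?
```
Trace:
  k=0
  k=0, i=0, p=0
  k=1, i=0, p=1
  k=1, i=1, p=0
  k=2, i=1, p=1
  k=4, i=1, p=2
  k=4, i=2, p=0
  k=5, i=2, p=1
  k=7, i=2, p=2
  k=10, i=2, p=3

Final answer: 10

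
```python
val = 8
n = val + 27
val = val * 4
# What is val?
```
Trace:
  val=8
  val=8, n=35
  val=32, n=35

Final answer: 32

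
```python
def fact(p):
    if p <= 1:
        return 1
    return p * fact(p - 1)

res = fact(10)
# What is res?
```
Call trace:
fact(p=10)
  fact(p=9)
    fact(p=8)
      fact(p=7)
        fact(p=6)
          fact(p=5)
            fact(p=4)
              fact(p=3)
                fact(p=2)
                  fact(p=1)
                  -> return 1
                -> return 2
              -> return 6
            -> return 24
          -> return 120
        -> return 720
      -> return 5040
    -> return 40320
  -> return 362880
-> return 3628800

Final answer: 3628800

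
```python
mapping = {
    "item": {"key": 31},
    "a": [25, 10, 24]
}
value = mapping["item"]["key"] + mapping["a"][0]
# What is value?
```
Trace:
  mapping={'item': {'key': 31}, 'a': [25, 10, 24]}
  mapping={'item': {'key': 31}, 'a': [25, 10, 24]}, value=56

Final answer: 56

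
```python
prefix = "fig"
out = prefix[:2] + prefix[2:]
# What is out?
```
Trace:
  prefix='fig'
  prefix='fig', out='fig'

Final answer: 'fig'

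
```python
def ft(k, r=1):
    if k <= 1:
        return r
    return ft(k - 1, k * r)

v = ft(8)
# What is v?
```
Call trace:
ft(k=8, r=1)
  ft(k=7, r=8)
    ft(k=6, r=56)
      ft(k=5, r=336)
        ft(k=4, r=1680)
          ft(k=3, r=6720)
            ft(k=2, r=20160)
              ft(k=1, r=40320)
              -> return 40320
            -> return 40320
          -> return 40320
        -> return 40320
      -> return 40320
    -> return 40320
  -> return 40320
-> return 40320

Final answer: 40320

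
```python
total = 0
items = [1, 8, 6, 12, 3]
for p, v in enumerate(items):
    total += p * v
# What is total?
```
Trace:
  total=0
  total=0, p=0, v=1
  total=8, p=1, v=8
  total=20, p=2, v=6
  total=56, p=3, v=12
  total=68, p=4, v=3

Final answer: 68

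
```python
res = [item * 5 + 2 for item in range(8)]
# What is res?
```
Trace:
  item=0
  item=1
  item=2
  item=3
  item=4
  item=5
  item=6
  item=7
  res=[2, 7, 12, 17, 22, 27, 32, 37]

Final answer: [2, 7, 12, 17, 22, 27, 32, 37]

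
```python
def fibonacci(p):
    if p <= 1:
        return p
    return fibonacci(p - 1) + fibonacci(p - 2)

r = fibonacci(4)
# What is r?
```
Call trace (a repeated sub-call is expanded the first time; later identical calls just restate its return value):
fibonacci(p=4)
  fibonacci(p=3)
    fibonacci(p=2)
      fibonacci(p=1)
      -> return 1
      fibonacci(p=0)
      -> return 0
    -> return 1
    fibonacci(p=1)
    -> return 1
  -> return 2
  fibonacci(p=2) -> return 1  (same call as traced above)
-> return 3

Final answer: 3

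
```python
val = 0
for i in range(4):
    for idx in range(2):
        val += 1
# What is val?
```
Trace:
  val=0
  val=1, i=0, idx=0
  val=2, i=0, idx=1
  val=3, i=1, idx=0
  val=4, i=1, idx=1
  val=5, i=2, idx=0
  val=6, i=2, idx=1
  val=7, i=3, idx=0
  val=8, i=3, idx=1

Final answer: 8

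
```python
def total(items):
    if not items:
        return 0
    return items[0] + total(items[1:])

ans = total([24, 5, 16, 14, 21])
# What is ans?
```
Call trace:
total(items=[24, 5, 16, 14, 21])
  total(items=[5, 16, 14, 21])
    total(items=[16, 14, 21])
      total(items=[14, 21])
        total(items=[21])
          total(items=[])
          -> return 0
        -> return 21
      -> return 35
    -> return 51
  -> return 56
-> return 80

Final answer: 80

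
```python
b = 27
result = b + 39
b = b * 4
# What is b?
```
Trace:
  b=27
  b=27, result=66
  b=108, result=66

Final answer: 108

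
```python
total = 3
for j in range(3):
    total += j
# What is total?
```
Trace:
  total=3
  total=3, j=0
  total=4, j=1
  total=6, j=2

Final answer: 6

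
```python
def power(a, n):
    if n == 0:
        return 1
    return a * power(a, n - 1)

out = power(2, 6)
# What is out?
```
Call trace:
power(a=2, n=6)
  power(a=2, n=5)
    power(a=2, n=4)
      power(a=2, n=3)
        power(a=2, n=2)
          power(a=2, n=1)
            power(a=2, n=0)
            -> return 1
          -> return 2
        -> return 4
      -> return 8
    -> return 16
  -> return 32
-> return 64

Final answer: 64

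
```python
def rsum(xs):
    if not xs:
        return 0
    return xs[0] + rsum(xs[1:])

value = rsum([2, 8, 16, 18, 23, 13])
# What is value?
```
Call trace:
rsum(xs=[2, 8, 16, 18, 23, 13])
  rsum(xs=[8, 16, 18, 23, 13])
    rsum(xs=[16, 18, 23, 13])
      rsum(xs=[18, 23, 13])
        rsum(xs=[23, 13])
          rsum(xs=[13])
            rsum(xs=[])
            -> return 0
          -> return 13
        -> return 36
      -> return 54
    -> return 70
  -> return 78
-> return 80

Final answer: 80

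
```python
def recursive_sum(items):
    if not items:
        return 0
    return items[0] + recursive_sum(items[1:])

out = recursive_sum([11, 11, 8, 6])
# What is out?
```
Call trace:
recursive_sum(items=[11, 11, 8, 6])
  recursive_sum(items=[11, 8, 6])
    recursive_sum(items=[8, 6])
      recursive_sum(items=[6])
        recursive_sum(items=[])
        -> return 0
      -> return 6
    -> return 14
  -> return 25
-> return 36

Final answer: 36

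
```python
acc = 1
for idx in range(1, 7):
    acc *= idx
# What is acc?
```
Trace:
  acc=1
  acc=1, idx=1
  acc=2, idx=2
  acc=6, idx=3
  acc=24, idx=4
  acc=120, idx=5
  acc=720, idx=6

Final answer: 720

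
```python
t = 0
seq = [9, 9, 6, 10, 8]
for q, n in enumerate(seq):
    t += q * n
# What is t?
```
Trace:
  t=0
  t=0, q=0, n=9
  t=9, q=1, n=9
  t=21, q=2, n=6
  t=51, q=3, n=10
  t=83, q=4, n=8

Final answer: 83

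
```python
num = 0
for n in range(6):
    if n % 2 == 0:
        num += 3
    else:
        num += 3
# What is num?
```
Trace:
  num=0
  num=3, n=0
  num=6, n=1
  num=9, n=2
  num=12, n=3
  num=15, n=4
  num=18, n=5

Final answer: 18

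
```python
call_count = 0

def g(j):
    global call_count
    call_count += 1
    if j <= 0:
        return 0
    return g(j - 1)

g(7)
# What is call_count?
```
Call trace:
g(j=7)
  g(j=6)
    g(j=5)
      g(j=4)
        g(j=3)
          g(j=2)
            g(j=1)
              g(j=0)
              -> return 0
            -> return 0
          -> return 0
        -> return 0
      -> return 0
    -> return 0
  -> return 0
-> return 0

call_count is incremented once per call. g is entered once for each j = 7, 6, 5, 4, 3, 2, 1, 0 (the j <= 0 call returns without recursing), i.e. 7 + 1 calls.
call_count = 8

Final answer: 8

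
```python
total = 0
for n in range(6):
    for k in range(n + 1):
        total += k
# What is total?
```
Trace:
  total=0
  total=0, n=0, k=0
  total=0, n=1, k=0
  total=1, n=1, k=1
  total=1, n=2, k=0
  total=2, n=2, k=1
  total=4, n=2, k=2
  total=4, n=3, k=0
  total=5, n=3, k=1
  total=7, n=3, k=2
  total=10, n=3, k=3
  total=10, n=4, k=0
  total=11, n=4, k=1
  total=13, n=4, k=2
  total=16, n=4, k=3
  total=20, n=4, k=4
  total=20, n=5, k=0
  total=21, n=5, k=1
  total=23, n=5, k=2
  total=26, n=5, k=3
  total=30, n=5, k=4
  total=35, n=5, k=5

Final answer: 35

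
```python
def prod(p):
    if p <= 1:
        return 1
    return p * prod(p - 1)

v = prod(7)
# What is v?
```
Call trace:
prod(p=7)
  prod(p=6)
    prod(p=5)
      prod(p=4)
        prod(p=3)
          prod(p=2)
            prod(p=1)
            -> return 1
          -> return 2
        -> return 6
      -> return 24
    -> return 120
  -> return 720
-> return 5040

Final answer: 5040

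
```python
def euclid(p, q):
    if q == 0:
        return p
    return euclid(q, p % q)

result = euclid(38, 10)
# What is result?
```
Call trace:
euclid(p=38, q=10)
  euclid(p=10, q=8)
    euclid(p=8, q=2)
      euclid(p=2, q=0)
      -> return 2
    -> return 2
  -> return 2
-> return 2

Final answer: 2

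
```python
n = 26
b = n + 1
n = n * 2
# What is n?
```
Trace:
  n=26
  n=26, b=27
  n=52, b=27

Final answer: 52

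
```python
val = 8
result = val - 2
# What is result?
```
Trace:
  val=8
  val=8, result=6

Final answer: 6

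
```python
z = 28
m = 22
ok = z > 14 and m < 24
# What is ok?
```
Trace:
  z=28
  z=28, m=22
  z=28, m=22, ok=True

Final answer: True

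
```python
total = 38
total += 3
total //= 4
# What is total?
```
Trace:
  total=38
  total=41
  total=10

Final answer: 10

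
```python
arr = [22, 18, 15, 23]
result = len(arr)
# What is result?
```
Trace:
  arr=[22, 18, 15, 23]
  arr=[22, 18, 15, 23], result=4

Final answer: 4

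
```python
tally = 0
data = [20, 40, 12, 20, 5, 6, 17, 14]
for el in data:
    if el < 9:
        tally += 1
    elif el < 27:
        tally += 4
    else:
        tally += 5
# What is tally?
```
Trace:
  tally=0
  tally=4, el=20
  tally=9, el=40
  tally=13, el=12
  tally=17, el=20
  tally=18, el=5
  tally=19, el=6
  tally=23, el=17
  tally=27, el=14

Final answer: 27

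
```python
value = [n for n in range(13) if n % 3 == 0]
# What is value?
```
Trace:
  n=0
  n=1
  n=2
  n=3
  n=4
  n=5
  n=6
  n=7
  n=8
  n=9
  n=10
  n=11
  n=12
  value=[0, 3, 6, 9, 12]

Final answer: [0, 3, 6, 9, 12]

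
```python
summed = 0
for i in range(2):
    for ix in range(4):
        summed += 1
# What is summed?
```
Trace:
  summed=0
  summed=1, i=0, ix=0
  summed=2, i=0, ix=1
  summed=3, i=0, ix=2
  summed=4, i=0, ix=3
  summed=5, i=1, ix=0
  summed=6, i=1, ix=1
  summed=7, i=1, ix=2
  summed=8, i=1, ix=3

Final answer: 8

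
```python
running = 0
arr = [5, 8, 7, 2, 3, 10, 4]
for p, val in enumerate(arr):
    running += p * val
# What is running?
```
Trace:
  running=0
  running=0, p=0, val=5
  running=8, p=1, val=8
  running=22, p=2, val=7
  running=28, p=3, val=2
  running=40, p=4, val=3
  running=90, p=5, val=10
  running=114, p=6, val=4

Final answer: 114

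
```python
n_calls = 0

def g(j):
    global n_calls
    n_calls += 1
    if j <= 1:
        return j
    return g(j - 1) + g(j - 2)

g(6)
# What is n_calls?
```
Call trace (a repeated sub-call is expanded the first time; later identical calls just restate its return value):
g(j=6)
  g(j=5)
    g(j=4)
      g(j=3)
        g(j=2)
          g(j=1)
          -> return 1
          g(j=0)
          -> return 0
        -> return 1
        g(j=1)
        -> return 1
      -> return 2
      g(j=2) -> return 1  (same call as traced above)
    -> return 3
    g(j=3) -> return 2  (same call as traced above)
  -> return 5
  g(j=4) -> return 3  (same call as traced above)
-> return 8

n_calls is incremented once per call, so count the calls in each subtree. Let C(j) = number of calls made by g(j).
C(0) = C(1) = 1 (base case, no recursion); C(j) = 1 + C(j - 1) + C(j - 2) otherwise.
C(2) = 1 + C(1) + C(0) = 1 + 1 + 1 = 3
C(3) = 1 + C(2) + C(1) = 1 + 3 + 1 = 5
C(4) = 1 + C(3) + C(2) = 1 + 5 + 3 = 9
C(5) = 1 + C(4) + C(3) = 1 + 9 + 5 = 15
C(6) = 1 + C(5) + C(4) = 1 + 15 + 9 = 25
n_calls = C(6) = 25

Final answer: 25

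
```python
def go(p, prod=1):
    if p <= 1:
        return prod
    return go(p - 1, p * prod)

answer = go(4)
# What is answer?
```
Call trace:
go(p=4, prod=1)
  go(p=3, prod=4)
    go(p=2, prod=12)
      go(p=1, prod=24)
      -> return 24
    -> return 24
  -> return 24
-> return 24

Final answer: 24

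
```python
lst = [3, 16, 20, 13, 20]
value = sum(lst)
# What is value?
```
Trace:
  lst=[3, 16, 20, 13, 20]
  lst=[3, 16, 20, 13, 20], value=72

Final answer: 72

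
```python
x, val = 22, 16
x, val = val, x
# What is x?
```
Trace:
  x=22, val=16
  x=16, val=22

Final answer: 16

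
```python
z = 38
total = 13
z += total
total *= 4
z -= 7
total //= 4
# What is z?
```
Trace:
  z=38
  z=38, total=13
  z=51, total=13
  z=51, total=52
  z=44, total=52
  z=44, total=13

Final answer: 44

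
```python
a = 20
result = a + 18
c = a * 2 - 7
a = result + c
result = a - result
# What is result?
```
Trace:
  a=20
  a=20, result=38
  a=20, result=38, c=33
  a=71, result=38, c=33
  a=71, result=33, c=33

Final answer: 33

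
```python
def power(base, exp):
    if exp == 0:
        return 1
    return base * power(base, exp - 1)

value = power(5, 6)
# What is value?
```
Call trace:
power(base=5, exp=6)
  power(base=5, exp=5)
    power(base=5, exp=4)
      power(base=5, exp=3)
        power(base=5, exp=2)
          power(base=5, exp=1)
            power(base=5, exp=0)
            -> return 1
          -> return 5
        -> return 25
      -> return 125
    -> return 625
  -> return 3125
-> return 15625

Final answer: 15625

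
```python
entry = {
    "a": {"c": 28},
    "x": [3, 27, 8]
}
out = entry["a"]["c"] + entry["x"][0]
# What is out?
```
Trace:
  entry={'a': {'c': 28}, 'x': [3, 27, 8]}
  entry={'a': {'c': 28}, 'x': [3, 27, 8]}, out=31

Final answer: 31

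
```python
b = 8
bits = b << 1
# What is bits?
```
Trace:
  b=8
  b=8, bits=16

Final answer: 16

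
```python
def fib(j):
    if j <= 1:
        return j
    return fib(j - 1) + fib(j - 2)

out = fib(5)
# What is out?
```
Call trace (a repeated sub-call is expanded the first time; later identical calls just restate its return value):
fib(j=5)
  fib(j=4)
    fib(j=3)
      fib(j=2)
        fib(j=1)
        -> return 1
        fib(j=0)
        -> return 0
      -> return 1
      fib(j=1)
      -> return 1
    -> return 2
    fib(j=2) -> return 1  (same call as traced above)
  -> return 3
  fib(j=3) -> return 2  (same call as traced above)
-> return 5

Final answer: 5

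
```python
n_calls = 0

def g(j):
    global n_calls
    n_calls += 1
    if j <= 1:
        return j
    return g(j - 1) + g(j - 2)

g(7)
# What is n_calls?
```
Call trace (a repeated sub-call is expanded the first time; later identical calls just restate its return value):
g(j=7)
  g(j=6)
    g(j=5)
      g(j=4)
        g(j=3)
          g(j=2)
            g(j=1)
            -> return 1
            g(j=0)
            -> return 0
          -> return 1
          g(j=1)
          -> return 1
        -> return 2
        g(j=2) -> return 1  (same call as traced above)
      -> return 3
      g(j=3) -> return 2  (same call as traced above)
    -> return 5
    g(j=4) -> return 3  (same call as traced above)
  -> return 8
  g(j=5) -> return 5  (same call as traced above)
-> return 13

n_calls is incremented once per call, so count the calls in each subtree. Let C(j) = number of calls made by g(j).
C(0) = C(1) = 1 (base case, no recursion); C(j) = 1 + C(j - 1) + C(j - 2) otherwise.
C(2) = 1 + C(1) + C(0) = 1 + 1 + 1 = 3
C(3) = 1 + C(2) + C(1) = 1 + 3 + 1 = 5
C(4) = 1 + C(3) + C(2) = 1 + 5 + 3 = 9
C(5) = 1 + C(4) + C(3) = 1 + 9 + 5 = 15
C(6) = 1 + C(5) + C(4) = 1 + 15 + 9 = 25
C(7) = 1 + C(6) + C(5) = 1 + 25 + 15 = 41
n_calls = C(7) = 41

Final answer: 41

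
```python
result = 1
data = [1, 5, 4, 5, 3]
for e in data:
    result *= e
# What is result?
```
Trace:
  result=1
  result=1, e=1
  result=5, e=5
  result=20, e=4
  result=100, e=5
  result=300, e=3

Final answer: 300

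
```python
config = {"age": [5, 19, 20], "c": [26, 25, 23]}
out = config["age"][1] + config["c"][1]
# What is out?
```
Trace:
  config={'age': [5, 19, 20], 'c': [26, 25, 23]}
  config={'age': [5, 19, 20], 'c': [26, 25, 23]}, out=44

Final answer: 44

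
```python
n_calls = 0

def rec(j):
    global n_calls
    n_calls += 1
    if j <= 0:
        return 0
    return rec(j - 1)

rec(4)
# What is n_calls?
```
Call trace:
rec(j=4)
  rec(j=3)
    rec(j=2)
      rec(j=1)
        rec(j=0)
        -> return 0
      -> return 0
    -> return 0
  -> return 0
-> return 0

n_calls is incremented once per call. rec is entered once for each j = 4, 3, 2, 1, 0 (the j <= 0 call returns without recursing), i.e. 4 + 1 calls.
n_calls = 5

Final answer: 5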